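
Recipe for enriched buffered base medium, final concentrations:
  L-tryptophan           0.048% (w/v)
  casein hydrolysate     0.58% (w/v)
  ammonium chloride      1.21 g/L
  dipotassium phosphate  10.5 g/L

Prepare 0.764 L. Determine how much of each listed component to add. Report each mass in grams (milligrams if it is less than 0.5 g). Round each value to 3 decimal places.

L-tryptophan 366.720 mg; casein hydrolysate 4.431 g; ammonium chloride 0.924 g; dipotassium phosphate 8.022 g

Working volume: 0.764 L.
L-tryptophan: 0.048% w/v = 0.48 g/L → 0.48 × 0.764 L = 0.36672 g = 366.720 mg
casein hydrolysate: 0.58% w/v = 5.8 g/L → 5.8 × 0.764 L = 4.431 g
ammonium chloride: 1.21 g/L × 0.764 L = 0.924 g
dipotassium phosphate: 10.5 g/L × 0.764 L = 8.022 g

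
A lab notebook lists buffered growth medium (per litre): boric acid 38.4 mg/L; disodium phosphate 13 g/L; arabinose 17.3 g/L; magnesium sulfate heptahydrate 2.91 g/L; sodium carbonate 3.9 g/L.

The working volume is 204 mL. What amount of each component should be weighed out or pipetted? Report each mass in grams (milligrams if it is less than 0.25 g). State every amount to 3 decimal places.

boric acid 7.834 mg; disodium phosphate 2.652 g; arabinose 3.529 g; magnesium sulfate heptahydrate 0.594 g; sodium carbonate 0.796 g

Target volume = 204 mL = 0.204 L.
boric acid: 38.4 mg/L × 0.204 L = 7.834 mg
disodium phosphate: 13 g/L × 0.204 L = 2.652 g
arabinose: 17.3 g/L × 0.204 L = 3.529 g
magnesium sulfate heptahydrate: 2.91 g/L × 0.204 L = 0.594 g
sodium carbonate: 3.9 g/L × 0.204 L = 0.796 g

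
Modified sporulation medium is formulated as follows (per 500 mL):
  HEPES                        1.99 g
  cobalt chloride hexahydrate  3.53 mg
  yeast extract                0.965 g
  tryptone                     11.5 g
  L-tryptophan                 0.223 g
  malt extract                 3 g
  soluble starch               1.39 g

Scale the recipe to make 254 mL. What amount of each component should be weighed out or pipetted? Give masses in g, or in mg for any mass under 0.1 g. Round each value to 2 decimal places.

Ratio of target to recipe volume: 254 / 500 = 0.508.
HEPES: 1.99 g × (254 mL / 500 mL) = 1.01 g
cobalt chloride hexahydrate: 3.53 mg × (254 mL / 500 mL) = 1.79 mg
yeast extract: 0.965 g × (254 mL / 500 mL) = 0.49 g
tryptone: 11.5 g × (254 mL / 500 mL) = 5.84 g
L-tryptophan: 0.223 g × (254 mL / 500 mL) = 0.11 g
malt extract: 3 g × (254 mL / 500 mL) = 1.52 g
soluble starch: 1.39 g × (254 mL / 500 mL) = 0.71 g

HEPES 1.01 g; cobalt chloride hexahydrate 1.79 mg; yeast extract 0.49 g; tryptone 5.84 g; L-tryptophan 0.11 g; malt extract 1.52 g; soluble starch 0.71 g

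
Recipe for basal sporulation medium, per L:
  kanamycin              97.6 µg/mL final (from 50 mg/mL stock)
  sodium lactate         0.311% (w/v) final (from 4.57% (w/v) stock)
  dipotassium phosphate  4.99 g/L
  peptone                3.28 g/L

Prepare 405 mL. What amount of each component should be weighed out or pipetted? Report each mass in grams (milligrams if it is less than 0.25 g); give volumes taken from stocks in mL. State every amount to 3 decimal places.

Working volume: 405 mL = 0.405 L.
kanamycin: C1V1 = C2V2 → 97.6 µg/mL × 405 mL ÷ 50000 µg/mL = 0.791 mL
sodium lactate: C1V1 = C2V2 → 0.311% ÷ 4.57% × 405 mL = 27.561 mL
dipotassium phosphate: 4.99 g/L × 0.405 L = 2.021 g
peptone: 3.28 g/L × 0.405 L = 1.328 g

kanamycin 0.791 mL; sodium lactate 27.561 mL; dipotassium phosphate 2.021 g; peptone 1.328 g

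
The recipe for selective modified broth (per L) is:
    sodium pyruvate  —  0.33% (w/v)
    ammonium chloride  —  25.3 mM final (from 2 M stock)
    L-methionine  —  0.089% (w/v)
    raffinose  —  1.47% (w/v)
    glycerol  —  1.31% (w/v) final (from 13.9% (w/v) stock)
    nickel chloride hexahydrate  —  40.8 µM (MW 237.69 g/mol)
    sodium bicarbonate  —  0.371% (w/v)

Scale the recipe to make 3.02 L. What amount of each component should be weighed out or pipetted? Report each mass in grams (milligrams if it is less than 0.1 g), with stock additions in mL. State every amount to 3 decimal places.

sodium pyruvate 9.966 g; ammonium chloride 38.203 mL; L-methionine 2.688 g; raffinose 44.394 g; glycerol 284.619 mL; nickel chloride hexahydrate 29.287 mg; sodium bicarbonate 11.204 g

Working volume: 3.02 L.
sodium pyruvate: 0.33% w/v = 3.3 g/L → 3.3 × 3.02 L = 9.966 g
ammonium chloride: dilute stock: 25.3 mM × 3020 mL ÷ 2000 mM = 38.203 mL
L-methionine: 0.089% w/v = 0.89 g/L → 0.89 × 3.02 L = 2.688 g
raffinose: 1.47% w/v = 14.7 g/L → 14.7 × 3.02 L = 44.394 g
glycerol: C1V1 = C2V2 → 1.31% ÷ 13.9% × 3020 mL = 284.619 mL
nickel chloride hexahydrate: 40.8 µmol/L × 237.69 g/mol × 3.02 L ÷ 1000 = 29.287 mg
sodium bicarbonate: 0.371% w/v = 3.71 g/L → 3.71 × 3.02 L = 11.204 g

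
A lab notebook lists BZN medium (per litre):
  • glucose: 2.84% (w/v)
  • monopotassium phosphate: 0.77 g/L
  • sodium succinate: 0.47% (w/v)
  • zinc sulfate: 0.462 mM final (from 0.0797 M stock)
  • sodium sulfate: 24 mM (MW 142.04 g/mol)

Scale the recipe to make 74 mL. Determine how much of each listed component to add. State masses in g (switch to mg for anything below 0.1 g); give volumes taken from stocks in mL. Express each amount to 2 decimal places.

glucose 2.10 g; monopotassium phosphate 56.98 mg; sodium succinate 0.35 g; zinc sulfate 0.43 mL; sodium sulfate 0.25 g

Scale factor relative to 1 L: 0.074.
glucose: 2.84 g per 100 mL × 74 mL ÷ 100 = 2.10 g
monopotassium phosphate: 0.77 g/L × 0.074 L = 0.05698 g = 56.98 mg
sodium succinate: 0.47% w/v = 4.7 g/L → 4.7 × 0.074 L = 0.35 g
zinc sulfate: C1V1 = C2V2 → 0.462 mM × 74 mL ÷ 79.7 mM = 0.43 mL
sodium sulfate: 24 mmol/L × 142.04 g/mol × 0.074 L ÷ 1000 = 0.25 g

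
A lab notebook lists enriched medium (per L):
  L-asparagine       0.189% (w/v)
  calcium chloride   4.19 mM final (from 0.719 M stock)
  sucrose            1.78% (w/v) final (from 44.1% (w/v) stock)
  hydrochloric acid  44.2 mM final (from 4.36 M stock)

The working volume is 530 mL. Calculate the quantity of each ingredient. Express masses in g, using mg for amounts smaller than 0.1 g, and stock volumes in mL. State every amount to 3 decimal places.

Target volume = 530 mL = 0.53 L.
L-asparagine: 0.189% w/v = 1.89 g/L → 1.89 × 0.53 L = 1.002 g
calcium chloride: dilute stock: 4.19 mM × 530 mL ÷ 719 mM = 3.089 mL
sucrose: C1V1 = C2V2 → 1.78% ÷ 44.1% × 530 mL = 21.392 mL
hydrochloric acid: V = C2·V2/C1 = 44.2 mM × 530 mL ÷ 4360 mM = 5.373 mL

L-asparagine 1.002 g; calcium chloride 3.089 mL; sucrose 21.392 mL; hydrochloric acid 5.373 mL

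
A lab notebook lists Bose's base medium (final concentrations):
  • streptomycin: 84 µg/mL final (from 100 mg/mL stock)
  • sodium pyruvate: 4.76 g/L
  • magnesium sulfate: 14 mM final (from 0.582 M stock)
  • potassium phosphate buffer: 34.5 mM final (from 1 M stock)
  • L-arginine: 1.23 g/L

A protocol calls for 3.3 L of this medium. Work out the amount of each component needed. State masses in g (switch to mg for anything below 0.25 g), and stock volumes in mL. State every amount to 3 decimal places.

streptomycin 2.772 mL; sodium pyruvate 15.708 g; magnesium sulfate 79.381 mL; potassium phosphate buffer 113.850 mL; L-arginine 4.059 g

Working volume: 3.3 L.
streptomycin: dilute stock: 84 µg/mL × 3300 mL ÷ 100000 µg/mL = 2.772 mL
sodium pyruvate: 4.76 g/L × 3.3 L = 15.708 g
magnesium sulfate: dilute stock: 14 mM × 3300 mL ÷ 582 mM = 79.381 mL
potassium phosphate buffer: C1V1 = C2V2 → 34.5 mM × 3300 mL ÷ 1000 mM = 113.850 mL
L-arginine: 1.23 g/L × 3.3 L = 4.059 g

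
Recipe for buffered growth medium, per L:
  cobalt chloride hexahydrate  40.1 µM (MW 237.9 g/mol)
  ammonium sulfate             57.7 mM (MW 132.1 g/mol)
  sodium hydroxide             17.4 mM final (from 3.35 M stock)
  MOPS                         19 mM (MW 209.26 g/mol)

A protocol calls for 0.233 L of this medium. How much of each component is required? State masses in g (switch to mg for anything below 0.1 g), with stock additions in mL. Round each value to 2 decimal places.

Working volume: 0.233 L.
cobalt chloride hexahydrate: 40.1 µmol/L × 237.9 g/mol × 0.233 L ÷ 1000 = 2.22 mg
ammonium sulfate: 57.7 mmol/L × 132.1 g/mol × 0.233 L ÷ 1000 = 1.78 g
sodium hydroxide: dilute stock: 17.4 mM × 233 mL ÷ 3350 mM = 1.21 mL
MOPS: 19 mmol/L × 209.26 g/mol × 0.233 L ÷ 1000 = 0.93 g

cobalt chloride hexahydrate 2.22 mg; ammonium sulfate 1.78 g; sodium hydroxide 1.21 mL; MOPS 0.93 g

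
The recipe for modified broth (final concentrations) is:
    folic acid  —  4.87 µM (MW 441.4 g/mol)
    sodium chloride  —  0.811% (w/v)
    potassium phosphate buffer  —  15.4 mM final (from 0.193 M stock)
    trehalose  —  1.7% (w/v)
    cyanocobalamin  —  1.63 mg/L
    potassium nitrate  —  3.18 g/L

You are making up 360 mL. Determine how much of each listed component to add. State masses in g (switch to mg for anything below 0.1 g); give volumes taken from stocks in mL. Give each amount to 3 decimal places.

Working volume: 360 mL = 0.36 L.
folic acid: 4.87 µmol/L × 441.4 g/mol × 0.36 L ÷ 1000 = 0.774 mg
sodium chloride: 0.811% w/v = 8.11 g/L → 8.11 × 0.36 L = 2.920 g
potassium phosphate buffer: V = C2·V2/C1 = 15.4 mM × 360 mL ÷ 193 mM = 28.725 mL
trehalose: 1.7 g per 100 mL × 360 mL ÷ 100 = 6.120 g
cyanocobalamin: 1.63 mg/L × 0.36 L = 0.587 mg
potassium nitrate: 3.18 g/L × 0.36 L = 1.145 g

folic acid 0.774 mg; sodium chloride 2.920 g; potassium phosphate buffer 28.725 mL; trehalose 6.120 g; cyanocobalamin 0.587 mg; potassium nitrate 1.145 g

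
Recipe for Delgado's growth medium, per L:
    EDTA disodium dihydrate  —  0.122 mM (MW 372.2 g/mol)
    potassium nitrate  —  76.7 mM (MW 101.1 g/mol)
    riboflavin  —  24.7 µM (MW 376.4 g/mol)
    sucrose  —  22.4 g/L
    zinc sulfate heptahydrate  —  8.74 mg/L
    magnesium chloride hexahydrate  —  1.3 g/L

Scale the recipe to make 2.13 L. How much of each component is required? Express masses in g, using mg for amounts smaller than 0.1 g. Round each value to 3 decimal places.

EDTA disodium dihydrate 96.720 mg; potassium nitrate 16.517 g; riboflavin 19.803 mg; sucrose 47.712 g; zinc sulfate heptahydrate 18.616 mg; magnesium chloride hexahydrate 2.769 g

Scale factor relative to 1 L: 2.13.
EDTA disodium dihydrate: 0.122 mmol/L × 372.2 mg/mmol × 2.13 L = 96.720 mg
potassium nitrate: 76.7 mmol/L × 101.1 g/mol × 2.13 L ÷ 1000 = 16.517 g
riboflavin: 24.7 µmol/L × 376.4 g/mol × 2.13 L ÷ 1000 = 19.803 mg
sucrose: 22.4 g/L × 2.13 L = 47.712 g
zinc sulfate heptahydrate: 8.74 mg/L × 2.13 L = 18.616 mg
magnesium chloride hexahydrate: 1.3 g/L × 2.13 L = 2.769 g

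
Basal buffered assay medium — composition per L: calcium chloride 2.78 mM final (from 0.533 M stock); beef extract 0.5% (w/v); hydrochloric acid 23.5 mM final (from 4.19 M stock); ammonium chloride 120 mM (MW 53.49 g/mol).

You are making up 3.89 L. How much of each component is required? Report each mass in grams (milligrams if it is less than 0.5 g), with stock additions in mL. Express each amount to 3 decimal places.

calcium chloride 20.289 mL; beef extract 19.450 g; hydrochloric acid 21.817 mL; ammonium chloride 24.969 g

Scale factor relative to 1 L: 3.89.
calcium chloride: V = C2·V2/C1 = 2.78 mM × 3890 mL ÷ 533 mM = 20.289 mL
beef extract: 0.5% w/v = 5 g/L → 5 × 3.89 L = 19.450 g
hydrochloric acid: dilute stock: 23.5 mM × 3890 mL ÷ 4190 mM = 21.817 mL
ammonium chloride: 120 mmol/L × 53.49 g/mol × 3.89 L ÷ 1000 = 24.969 g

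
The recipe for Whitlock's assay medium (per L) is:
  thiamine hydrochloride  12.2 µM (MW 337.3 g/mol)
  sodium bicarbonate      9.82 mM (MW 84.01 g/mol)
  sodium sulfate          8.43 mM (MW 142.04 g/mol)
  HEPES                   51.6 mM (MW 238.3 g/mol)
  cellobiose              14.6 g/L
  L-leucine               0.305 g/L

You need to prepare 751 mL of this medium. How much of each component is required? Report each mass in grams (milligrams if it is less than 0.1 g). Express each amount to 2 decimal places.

thiamine hydrochloride 3.09 mg; sodium bicarbonate 0.62 g; sodium sulfate 0.90 g; HEPES 9.23 g; cellobiose 10.96 g; L-leucine 0.23 g

Working volume: 751 mL = 0.751 L.
thiamine hydrochloride: 12.2 µmol/L × 337.3 g/mol × 0.751 L ÷ 1000 = 3.09 mg
sodium bicarbonate: 9.82 mmol/L × 84.01 g/mol × 0.751 L ÷ 1000 = 0.62 g
sodium sulfate: 8.43 mmol/L × 142.04 g/mol × 0.751 L ÷ 1000 = 0.90 g
HEPES: 51.6 mmol/L × 238.3 g/mol × 0.751 L ÷ 1000 = 9.23 g
cellobiose: 14.6 g/L × 0.751 L = 10.96 g
L-leucine: 0.305 g/L × 0.751 L = 0.23 g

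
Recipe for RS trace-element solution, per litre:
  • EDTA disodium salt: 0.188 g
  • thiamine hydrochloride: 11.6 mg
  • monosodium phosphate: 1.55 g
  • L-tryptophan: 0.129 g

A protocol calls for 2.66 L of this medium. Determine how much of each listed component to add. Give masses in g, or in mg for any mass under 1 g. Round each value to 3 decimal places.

EDTA disodium salt 500.080 mg; thiamine hydrochloride 30.856 mg; monosodium phosphate 4.123 g; L-tryptophan 343.140 mg

Scale factor = 2660 mL / 1000 mL = 2.66.
EDTA disodium salt: 0.188 g × (2660 mL / 1000 mL) = 0.50008 g = 500.080 mg
thiamine hydrochloride: 11.6 mg × (2660 mL / 1000 mL) = 30.856 mg
monosodium phosphate: 1.55 g × (2660 mL / 1000 mL) = 4.123 g
L-tryptophan: 0.129 g × (2660 mL / 1000 mL) = 0.34314 g = 343.140 mg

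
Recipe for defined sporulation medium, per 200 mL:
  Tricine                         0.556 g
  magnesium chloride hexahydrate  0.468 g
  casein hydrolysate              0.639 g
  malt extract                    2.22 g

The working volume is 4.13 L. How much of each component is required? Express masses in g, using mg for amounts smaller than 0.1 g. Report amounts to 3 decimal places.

Tricine 11.481 g; magnesium chloride hexahydrate 9.664 g; casein hydrolysate 13.195 g; malt extract 45.843 g

Scale factor = 4130 mL / 200 mL = 20.65.
Tricine: 0.556 g × (4130 mL / 200 mL) = 11.481 g
magnesium chloride hexahydrate: 0.468 g × (4130 mL / 200 mL) = 9.664 g
casein hydrolysate: 0.639 g × (4130 mL / 200 mL) = 13.195 g
malt extract: 2.22 g × (4130 mL / 200 mL) = 45.843 g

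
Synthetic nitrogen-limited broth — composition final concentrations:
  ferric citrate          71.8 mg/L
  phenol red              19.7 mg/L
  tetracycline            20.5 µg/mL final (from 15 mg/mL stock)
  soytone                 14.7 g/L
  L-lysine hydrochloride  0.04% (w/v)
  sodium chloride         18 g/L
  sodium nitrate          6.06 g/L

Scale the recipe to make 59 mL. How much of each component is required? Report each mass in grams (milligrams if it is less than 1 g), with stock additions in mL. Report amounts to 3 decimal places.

ferric citrate 4.236 mg; phenol red 1.162 mg; tetracycline 0.081 mL; soytone 867.300 mg; L-lysine hydrochloride 23.600 mg; sodium chloride 1.062 g; sodium nitrate 357.540 mg

Working volume: 59 mL = 0.059 L.
ferric citrate: 71.8 mg/L × 0.059 L = 4.236 mg
phenol red: 19.7 mg/L × 0.059 L = 1.162 mg
tetracycline: dilute stock: 20.5 µg/mL × 59 mL ÷ 15000 µg/mL = 0.081 mL
soytone: 14.7 g/L × 0.059 L = 0.8673 g = 867.300 mg
L-lysine hydrochloride: 0.04 g per 100 mL × 59 mL ÷ 100 = 0.0236 g = 23.600 mg
sodium chloride: 18 g/L × 0.059 L = 1.062 g
sodium nitrate: 6.06 g/L × 0.059 L = 0.35754 g = 357.540 mg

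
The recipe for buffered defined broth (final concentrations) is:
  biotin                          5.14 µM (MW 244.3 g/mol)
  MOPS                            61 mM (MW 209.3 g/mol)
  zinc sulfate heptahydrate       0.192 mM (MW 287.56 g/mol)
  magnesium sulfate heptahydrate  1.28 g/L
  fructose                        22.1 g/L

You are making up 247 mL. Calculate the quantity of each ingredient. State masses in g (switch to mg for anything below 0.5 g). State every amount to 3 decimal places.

biotin 0.310 mg; MOPS 3.154 g; zinc sulfate heptahydrate 13.637 mg; magnesium sulfate heptahydrate 316.160 mg; fructose 5.459 g

Working volume: 247 mL = 0.247 L.
biotin: 5.14 µmol/L × 244.3 g/mol × 0.247 L ÷ 1000 = 0.310 mg
MOPS: 61 mmol/L × 209.3 g/mol × 0.247 L ÷ 1000 = 3.154 g
zinc sulfate heptahydrate: 0.192 mmol/L × 287.56 mg/mmol × 0.247 L = 13.637 mg
magnesium sulfate heptahydrate: 1.28 g/L × 0.247 L = 0.31616 g = 316.160 mg
fructose: 22.1 g/L × 0.247 L = 5.459 g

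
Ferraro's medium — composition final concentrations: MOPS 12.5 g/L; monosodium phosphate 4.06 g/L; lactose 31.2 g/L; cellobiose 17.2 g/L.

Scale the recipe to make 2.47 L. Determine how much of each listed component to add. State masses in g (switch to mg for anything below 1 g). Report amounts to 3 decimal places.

MOPS 30.875 g; monosodium phosphate 10.028 g; lactose 77.064 g; cellobiose 42.484 g

Working volume: 2.47 L.
MOPS: 12.5 g/L × 2.47 L = 30.875 g
monosodium phosphate: 4.06 g/L × 2.47 L = 10.028 g
lactose: 31.2 g/L × 2.47 L = 77.064 g
cellobiose: 17.2 g/L × 2.47 L = 42.484 g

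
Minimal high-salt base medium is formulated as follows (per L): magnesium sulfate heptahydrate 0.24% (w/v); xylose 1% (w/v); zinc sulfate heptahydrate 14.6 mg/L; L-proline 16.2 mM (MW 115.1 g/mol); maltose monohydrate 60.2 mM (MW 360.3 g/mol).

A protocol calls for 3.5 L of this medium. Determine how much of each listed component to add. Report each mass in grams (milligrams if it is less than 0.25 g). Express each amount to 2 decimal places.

Scale factor relative to 1 L: 3.5.
magnesium sulfate heptahydrate: 0.24% w/v = 2.4 g/L → 2.4 × 3.5 L = 8.40 g
xylose: 1 g per 100 mL × 3500 mL ÷ 100 = 35.00 g
zinc sulfate heptahydrate: 14.6 mg/L × 3.5 L = 51.10 mg
L-proline: 16.2 mmol/L × 115.1 g/mol × 3.5 L ÷ 1000 = 6.53 g
maltose monohydrate: 60.2 mmol/L × 360.3 g/mol × 3.5 L ÷ 1000 = 75.92 g

magnesium sulfate heptahydrate 8.40 g; xylose 35.00 g; zinc sulfate heptahydrate 51.10 mg; L-proline 6.53 g; maltose monohydrate 75.92 g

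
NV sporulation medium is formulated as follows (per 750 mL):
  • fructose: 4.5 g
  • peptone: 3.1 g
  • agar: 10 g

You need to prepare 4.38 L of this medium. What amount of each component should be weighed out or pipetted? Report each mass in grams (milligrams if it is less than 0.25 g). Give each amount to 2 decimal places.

Ratio of target to recipe volume: 4380 / 750 = 5.84.
fructose: 4.5 g × (4380 mL / 750 mL) = 26.28 g
peptone: 3.1 g × (4380 mL / 750 mL) = 18.10 g
agar: 10 g × (4380 mL / 750 mL) = 58.40 g

fructose 26.28 g; peptone 18.10 g; agar 58.40 g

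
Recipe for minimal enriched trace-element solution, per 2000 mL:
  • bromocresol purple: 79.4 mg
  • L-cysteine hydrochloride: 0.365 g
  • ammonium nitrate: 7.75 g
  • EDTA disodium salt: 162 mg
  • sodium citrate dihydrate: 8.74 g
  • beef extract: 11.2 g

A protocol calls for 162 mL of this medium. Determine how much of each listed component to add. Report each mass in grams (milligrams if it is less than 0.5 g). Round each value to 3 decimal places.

Scale factor = 162 mL / 2000 mL = 0.081.
bromocresol purple: 79.4 mg × (162 mL / 2000 mL) = 6.431 mg
L-cysteine hydrochloride: 0.365 g × (162 mL / 2000 mL) = 0.029565 g = 29.565 mg
ammonium nitrate: 7.75 g × (162 mL / 2000 mL) = 0.628 g
EDTA disodium salt: 162 mg × (162 mL / 2000 mL) = 13.122 mg
sodium citrate dihydrate: 8.74 g × (162 mL / 2000 mL) = 0.708 g
beef extract: 11.2 g × (162 mL / 2000 mL) = 0.907 g

bromocresol purple 6.431 mg; L-cysteine hydrochloride 29.565 mg; ammonium nitrate 0.628 g; EDTA disodium salt 13.122 mg; sodium citrate dihydrate 0.708 g; beef extract 0.907 g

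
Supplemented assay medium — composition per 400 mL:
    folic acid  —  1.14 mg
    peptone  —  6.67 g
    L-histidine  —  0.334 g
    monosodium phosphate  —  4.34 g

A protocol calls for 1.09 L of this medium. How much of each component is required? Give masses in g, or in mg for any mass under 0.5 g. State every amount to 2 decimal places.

Scale factor = 1090 mL / 400 mL = 2.725.
folic acid: 1.14 mg × (1090 mL / 400 mL) = 3.11 mg
peptone: 6.67 g × (1090 mL / 400 mL) = 18.18 g
L-histidine: 0.334 g × (1090 mL / 400 mL) = 0.91 g
monosodium phosphate: 4.34 g × (1090 mL / 400 mL) = 11.83 g

folic acid 3.11 mg; peptone 18.18 g; L-histidine 0.91 g; monosodium phosphate 11.83 g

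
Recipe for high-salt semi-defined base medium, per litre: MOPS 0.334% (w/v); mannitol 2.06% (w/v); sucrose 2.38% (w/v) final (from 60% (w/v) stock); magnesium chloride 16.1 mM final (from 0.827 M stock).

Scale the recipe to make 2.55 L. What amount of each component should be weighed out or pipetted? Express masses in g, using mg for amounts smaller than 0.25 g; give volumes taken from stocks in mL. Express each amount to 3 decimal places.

MOPS 8.517 g; mannitol 52.530 g; sucrose 101.150 mL; magnesium chloride 49.643 mL

Scale factor relative to 1 L: 2.55.
MOPS: 0.334 g per 100 mL × 2550 mL ÷ 100 = 8.517 g
mannitol: 2.06% w/v = 20.6 g/L → 20.6 × 2.55 L = 52.530 g
sucrose: dilute stock: 2.38% ÷ 60% × 2550 mL = 101.150 mL
magnesium chloride: dilute stock: 16.1 mM × 2550 mL ÷ 827 mM = 49.643 mL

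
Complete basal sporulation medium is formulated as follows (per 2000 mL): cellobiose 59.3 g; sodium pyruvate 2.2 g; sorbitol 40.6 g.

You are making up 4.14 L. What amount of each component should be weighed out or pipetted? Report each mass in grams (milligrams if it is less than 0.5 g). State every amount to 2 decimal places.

Ratio of target to recipe volume: 4140 / 2000 = 2.07.
cellobiose: 59.3 g × (4140 mL / 2000 mL) = 122.75 g
sodium pyruvate: 2.2 g × (4140 mL / 2000 mL) = 4.55 g
sorbitol: 40.6 g × (4140 mL / 2000 mL) = 84.04 g

cellobiose 122.75 g; sodium pyruvate 4.55 g; sorbitol 84.04 g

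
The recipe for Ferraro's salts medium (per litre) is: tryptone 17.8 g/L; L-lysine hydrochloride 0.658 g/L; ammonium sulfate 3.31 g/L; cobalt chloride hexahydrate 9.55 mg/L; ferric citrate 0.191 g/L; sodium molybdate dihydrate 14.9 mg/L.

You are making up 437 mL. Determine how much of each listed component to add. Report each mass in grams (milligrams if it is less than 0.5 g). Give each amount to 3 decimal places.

tryptone 7.779 g; L-lysine hydrochloride 287.546 mg; ammonium sulfate 1.446 g; cobalt chloride hexahydrate 4.173 mg; ferric citrate 83.467 mg; sodium molybdate dihydrate 6.511 mg

Scale factor relative to 1 L: 0.437.
tryptone: 17.8 g/L × 0.437 L = 7.779 g
L-lysine hydrochloride: 0.658 g/L × 0.437 L = 0.287546 g = 287.546 mg
ammonium sulfate: 3.31 g/L × 0.437 L = 1.446 g
cobalt chloride hexahydrate: 9.55 mg/L × 0.437 L = 4.173 mg
ferric citrate: 0.191 g/L × 0.437 L = 0.083467 g = 83.467 mg
sodium molybdate dihydrate: 14.9 mg/L × 0.437 L = 6.511 mg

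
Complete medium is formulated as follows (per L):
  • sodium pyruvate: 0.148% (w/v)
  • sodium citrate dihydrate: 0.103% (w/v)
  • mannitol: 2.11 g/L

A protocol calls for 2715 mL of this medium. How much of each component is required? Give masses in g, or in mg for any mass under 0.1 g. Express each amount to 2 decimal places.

sodium pyruvate 4.02 g; sodium citrate dihydrate 2.80 g; mannitol 5.73 g

Target volume = 2715 mL = 2.715 L.
sodium pyruvate: 0.148 g per 100 mL × 2715 mL ÷ 100 = 4.02 g
sodium citrate dihydrate: 0.103% w/v = 1.03 g/L → 1.03 × 2.715 L = 2.80 g
mannitol: 2.11 g/L × 2.715 L = 5.73 g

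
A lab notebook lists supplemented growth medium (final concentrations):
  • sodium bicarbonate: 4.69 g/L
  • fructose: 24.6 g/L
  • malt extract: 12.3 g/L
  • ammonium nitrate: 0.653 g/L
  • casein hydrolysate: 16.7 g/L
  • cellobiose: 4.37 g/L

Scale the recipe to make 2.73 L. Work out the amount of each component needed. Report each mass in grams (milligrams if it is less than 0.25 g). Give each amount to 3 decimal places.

sodium bicarbonate 12.804 g; fructose 67.158 g; malt extract 33.579 g; ammonium nitrate 1.783 g; casein hydrolysate 45.591 g; cellobiose 11.930 g

Scale factor relative to 1 L: 2.73.
sodium bicarbonate: 4.69 g/L × 2.73 L = 12.804 g
fructose: 24.6 g/L × 2.73 L = 67.158 g
malt extract: 12.3 g/L × 2.73 L = 33.579 g
ammonium nitrate: 0.653 g/L × 2.73 L = 1.783 g
casein hydrolysate: 16.7 g/L × 2.73 L = 45.591 g
cellobiose: 4.37 g/L × 2.73 L = 11.930 g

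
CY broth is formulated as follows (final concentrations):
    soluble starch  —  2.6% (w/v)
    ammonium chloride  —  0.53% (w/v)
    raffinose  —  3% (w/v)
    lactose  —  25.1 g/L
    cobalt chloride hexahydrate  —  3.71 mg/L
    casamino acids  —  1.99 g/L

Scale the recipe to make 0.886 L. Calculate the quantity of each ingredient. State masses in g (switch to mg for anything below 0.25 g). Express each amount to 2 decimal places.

soluble starch 23.04 g; ammonium chloride 4.70 g; raffinose 26.58 g; lactose 22.24 g; cobalt chloride hexahydrate 3.29 mg; casamino acids 1.76 g

Working volume: 0.886 L.
soluble starch: 2.6 g per 100 mL × 886 mL ÷ 100 = 23.04 g
ammonium chloride: 0.53% w/v = 5.3 g/L → 5.3 × 0.886 L = 4.70 g
raffinose: 3% w/v = 30 g/L → 30 × 0.886 L = 26.58 g
lactose: 25.1 g/L × 0.886 L = 22.24 g
cobalt chloride hexahydrate: 3.71 mg/L × 0.886 L = 3.29 mg
casamino acids: 1.99 g/L × 0.886 L = 1.76 g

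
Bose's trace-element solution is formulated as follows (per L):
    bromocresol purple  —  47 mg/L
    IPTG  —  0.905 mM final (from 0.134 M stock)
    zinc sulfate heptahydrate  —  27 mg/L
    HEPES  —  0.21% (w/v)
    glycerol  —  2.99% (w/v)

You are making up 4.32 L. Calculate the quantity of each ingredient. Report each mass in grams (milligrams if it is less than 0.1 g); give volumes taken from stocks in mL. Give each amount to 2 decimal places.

bromocresol purple 0.20 g; IPTG 29.18 mL; zinc sulfate heptahydrate 0.12 g; HEPES 9.07 g; glycerol 129.17 g

Scale factor relative to 1 L: 4.32.
bromocresol purple: 47 mg/L × 4.32 L = 203.04 mg = 0.20 g
IPTG: V = C2·V2/C1 = 0.905 mM × 4320 mL ÷ 134 mM = 29.18 mL
zinc sulfate heptahydrate: 27 mg/L × 4.32 L = 116.64 mg = 0.12 g
HEPES: 0.21% w/v = 2.1 g/L → 2.1 × 4.32 L = 9.07 g
glycerol: 2.99% w/v = 29.9 g/L → 29.9 × 4.32 L = 129.17 g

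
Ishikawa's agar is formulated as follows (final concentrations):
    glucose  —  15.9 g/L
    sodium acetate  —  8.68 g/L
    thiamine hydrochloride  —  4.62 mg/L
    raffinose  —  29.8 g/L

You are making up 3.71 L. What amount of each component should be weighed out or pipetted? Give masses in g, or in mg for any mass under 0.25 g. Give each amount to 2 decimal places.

glucose 58.99 g; sodium acetate 32.20 g; thiamine hydrochloride 17.14 mg; raffinose 110.56 g

Scale factor relative to 1 L: 3.71.
glucose: 15.9 g/L × 3.71 L = 58.99 g
sodium acetate: 8.68 g/L × 3.71 L = 32.20 g
thiamine hydrochloride: 4.62 mg/L × 3.71 L = 17.14 mg
raffinose: 29.8 g/L × 3.71 L = 110.56 g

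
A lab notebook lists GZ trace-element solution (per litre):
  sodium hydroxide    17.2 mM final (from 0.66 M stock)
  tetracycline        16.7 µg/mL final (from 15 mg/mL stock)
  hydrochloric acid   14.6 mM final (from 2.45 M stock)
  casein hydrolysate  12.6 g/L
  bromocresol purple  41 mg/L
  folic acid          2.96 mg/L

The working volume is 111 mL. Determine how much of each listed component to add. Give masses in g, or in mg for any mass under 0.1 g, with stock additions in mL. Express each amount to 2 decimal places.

sodium hydroxide 2.89 mL; tetracycline 0.12 mL; hydrochloric acid 0.66 mL; casein hydrolysate 1.40 g; bromocresol purple 4.55 mg; folic acid 0.33 mg

Scale factor relative to 1 L: 0.111.
sodium hydroxide: C1V1 = C2V2 → 17.2 mM × 111 mL ÷ 660 mM = 2.89 mL
tetracycline: C1V1 = C2V2 → 16.7 µg/mL × 111 mL ÷ 15000 µg/mL = 0.12 mL
hydrochloric acid: dilute stock: 14.6 mM × 111 mL ÷ 2450 mM = 0.66 mL
casein hydrolysate: 12.6 g/L × 0.111 L = 1.40 g
bromocresol purple: 41 mg/L × 0.111 L = 4.55 mg
folic acid: 2.96 mg/L × 0.111 L = 0.33 mg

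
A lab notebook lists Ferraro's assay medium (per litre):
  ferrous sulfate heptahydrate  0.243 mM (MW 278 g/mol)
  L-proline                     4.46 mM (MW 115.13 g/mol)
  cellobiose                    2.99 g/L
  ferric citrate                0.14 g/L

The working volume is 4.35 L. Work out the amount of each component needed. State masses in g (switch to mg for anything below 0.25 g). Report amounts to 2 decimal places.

ferrous sulfate heptahydrate 0.29 g; L-proline 2.23 g; cellobiose 13.01 g; ferric citrate 0.61 g

Scale factor relative to 1 L: 4.35.
ferrous sulfate heptahydrate: 0.243 mmol/L × 278 g/mol × 4.35 L ÷ 1000 = 0.29 g
L-proline: 4.46 mmol/L × 115.13 g/mol × 4.35 L ÷ 1000 = 2.23 g
cellobiose: 2.99 g/L × 4.35 L = 13.01 g
ferric citrate: 0.14 g/L × 4.35 L = 0.61 g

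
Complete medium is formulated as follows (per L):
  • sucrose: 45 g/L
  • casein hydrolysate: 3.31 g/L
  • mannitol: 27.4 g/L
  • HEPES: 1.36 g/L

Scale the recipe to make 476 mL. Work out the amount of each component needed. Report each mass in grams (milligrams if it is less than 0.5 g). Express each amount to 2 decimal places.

sucrose 21.42 g; casein hydrolysate 1.58 g; mannitol 13.04 g; HEPES 0.65 g

Target volume = 476 mL = 0.476 L.
sucrose: 45 g/L × 0.476 L = 21.42 g
casein hydrolysate: 3.31 g/L × 0.476 L = 1.58 g
mannitol: 27.4 g/L × 0.476 L = 13.04 g
HEPES: 1.36 g/L × 0.476 L = 0.65 g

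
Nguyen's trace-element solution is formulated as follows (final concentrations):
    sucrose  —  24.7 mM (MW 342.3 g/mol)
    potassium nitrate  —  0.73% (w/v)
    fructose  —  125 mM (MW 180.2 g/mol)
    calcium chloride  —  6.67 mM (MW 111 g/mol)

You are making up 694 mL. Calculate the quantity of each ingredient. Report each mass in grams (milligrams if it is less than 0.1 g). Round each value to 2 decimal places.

sucrose 5.87 g; potassium nitrate 5.07 g; fructose 15.63 g; calcium chloride 0.51 g

Scale factor relative to 1 L: 0.694.
sucrose: 24.7 mmol/L × 342.3 g/mol × 0.694 L ÷ 1000 = 5.87 g
potassium nitrate: 0.73% w/v = 7.3 g/L → 7.3 × 0.694 L = 5.07 g
fructose: 125 mmol/L × 180.2 g/mol × 0.694 L ÷ 1000 = 15.63 g
calcium chloride: 6.67 mmol/L × 111 g/mol × 0.694 L ÷ 1000 = 0.51 g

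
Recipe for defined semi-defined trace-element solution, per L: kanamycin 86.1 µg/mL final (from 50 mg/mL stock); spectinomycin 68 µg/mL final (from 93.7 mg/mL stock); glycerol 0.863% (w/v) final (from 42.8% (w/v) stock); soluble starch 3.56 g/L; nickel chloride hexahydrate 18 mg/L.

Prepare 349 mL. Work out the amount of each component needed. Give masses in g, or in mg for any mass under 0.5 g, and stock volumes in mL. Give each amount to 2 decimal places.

kanamycin 0.60 mL; spectinomycin 0.25 mL; glycerol 7.04 mL; soluble starch 1.24 g; nickel chloride hexahydrate 6.28 mg

Scale factor relative to 1 L: 0.349.
kanamycin: dilute stock: 86.1 µg/mL × 349 mL ÷ 50000 µg/mL = 0.60 mL
spectinomycin: dilute stock: 68 µg/mL × 349 mL ÷ 93700 µg/mL = 0.25 mL
glycerol: C1V1 = C2V2 → 0.863% ÷ 42.8% × 349 mL = 7.04 mL
soluble starch: 3.56 g/L × 0.349 L = 1.24 g
nickel chloride hexahydrate: 18 mg/L × 0.349 L = 6.28 mg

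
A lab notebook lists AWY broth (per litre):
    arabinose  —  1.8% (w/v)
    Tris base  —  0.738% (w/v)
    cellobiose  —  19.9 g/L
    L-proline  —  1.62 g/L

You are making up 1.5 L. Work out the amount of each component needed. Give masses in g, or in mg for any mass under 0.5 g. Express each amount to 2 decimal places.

Working volume: 1.5 L.
arabinose: 1.8% w/v = 18 g/L → 18 × 1.5 L = 27.00 g
Tris base: 0.738% w/v = 7.38 g/L → 7.38 × 1.5 L = 11.07 g
cellobiose: 19.9 g/L × 1.5 L = 29.85 g
L-proline: 1.62 g/L × 1.5 L = 2.43 g

arabinose 27.00 g; Tris base 11.07 g; cellobiose 29.85 g; L-proline 2.43 g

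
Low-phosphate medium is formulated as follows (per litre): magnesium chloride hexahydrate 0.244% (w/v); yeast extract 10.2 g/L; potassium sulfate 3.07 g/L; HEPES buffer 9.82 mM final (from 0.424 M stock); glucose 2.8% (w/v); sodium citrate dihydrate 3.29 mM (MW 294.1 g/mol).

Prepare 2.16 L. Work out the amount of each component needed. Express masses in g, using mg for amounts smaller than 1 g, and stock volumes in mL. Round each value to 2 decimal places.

magnesium chloride hexahydrate 5.27 g; yeast extract 22.03 g; potassium sulfate 6.63 g; HEPES buffer 50.03 mL; glucose 60.48 g; sodium citrate dihydrate 2.09 g

Working volume: 2.16 L.
magnesium chloride hexahydrate: 0.244% w/v = 2.44 g/L → 2.44 × 2.16 L = 5.27 g
yeast extract: 10.2 g/L × 2.16 L = 22.03 g
potassium sulfate: 3.07 g/L × 2.16 L = 6.63 g
HEPES buffer: dilute stock: 9.82 mM × 2160 mL ÷ 424 mM = 50.03 mL
glucose: 2.8 g per 100 mL × 2160 mL ÷ 100 = 60.48 g
sodium citrate dihydrate: 3.29 mmol/L × 294.1 g/mol × 2.16 L ÷ 1000 = 2.09 g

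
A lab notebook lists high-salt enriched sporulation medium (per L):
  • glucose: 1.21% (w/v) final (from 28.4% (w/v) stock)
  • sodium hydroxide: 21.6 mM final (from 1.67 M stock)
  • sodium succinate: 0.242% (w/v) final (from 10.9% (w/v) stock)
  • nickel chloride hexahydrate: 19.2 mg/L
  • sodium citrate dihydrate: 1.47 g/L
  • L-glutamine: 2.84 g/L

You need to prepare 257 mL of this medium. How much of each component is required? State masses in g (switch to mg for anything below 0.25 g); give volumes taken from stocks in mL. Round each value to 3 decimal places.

glucose 10.950 mL; sodium hydroxide 3.324 mL; sodium succinate 5.706 mL; nickel chloride hexahydrate 4.934 mg; sodium citrate dihydrate 0.378 g; L-glutamine 0.730 g

Target volume = 257 mL = 0.257 L.
glucose: C1V1 = C2V2 → 1.21% ÷ 28.4% × 257 mL = 10.950 mL
sodium hydroxide: V = C2·V2/C1 = 21.6 mM × 257 mL ÷ 1670 mM = 3.324 mL
sodium succinate: dilute stock: 0.242% ÷ 10.9% × 257 mL = 5.706 mL
nickel chloride hexahydrate: 19.2 mg/L × 0.257 L = 4.934 mg
sodium citrate dihydrate: 1.47 g/L × 0.257 L = 0.378 g
L-glutamine: 2.84 g/L × 0.257 L = 0.730 g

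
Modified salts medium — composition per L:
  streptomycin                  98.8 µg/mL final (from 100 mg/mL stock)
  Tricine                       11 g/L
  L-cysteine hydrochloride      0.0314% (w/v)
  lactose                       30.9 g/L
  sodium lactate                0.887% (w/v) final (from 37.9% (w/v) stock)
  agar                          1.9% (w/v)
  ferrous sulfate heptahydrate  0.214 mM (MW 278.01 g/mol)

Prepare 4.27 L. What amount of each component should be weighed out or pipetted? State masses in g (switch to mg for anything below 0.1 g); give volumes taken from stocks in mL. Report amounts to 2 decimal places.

Working volume: 4.27 L.
streptomycin: C1V1 = C2V2 → 98.8 µg/mL × 4270 mL ÷ 100000 µg/mL = 4.22 mL
Tricine: 11 g/L × 4.27 L = 46.97 g
L-cysteine hydrochloride: 0.0314 g per 100 mL × 4270 mL ÷ 100 = 1.34 g
lactose: 30.9 g/L × 4.27 L = 131.94 g
sodium lactate: dilute stock: 0.887% ÷ 37.9% × 4270 mL = 99.93 mL
agar: 1.9 g per 100 mL × 4270 mL ÷ 100 = 81.13 g
ferrous sulfate heptahydrate: 0.214 mmol/L × 278.01 g/mol × 4.27 L ÷ 1000 = 0.25 g

streptomycin 4.22 mL; Tricine 46.97 g; L-cysteine hydrochloride 1.34 g; lactose 131.94 g; sodium lactate 99.93 mL; agar 81.13 g; ferrous sulfate heptahydrate 0.25 g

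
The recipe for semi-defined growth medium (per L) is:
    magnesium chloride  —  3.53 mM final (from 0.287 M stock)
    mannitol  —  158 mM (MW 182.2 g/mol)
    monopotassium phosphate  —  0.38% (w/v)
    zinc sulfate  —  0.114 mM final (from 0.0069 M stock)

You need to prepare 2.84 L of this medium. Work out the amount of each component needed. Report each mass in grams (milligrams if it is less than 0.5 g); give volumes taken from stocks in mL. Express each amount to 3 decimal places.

Working volume: 2.84 L.
magnesium chloride: V = C2·V2/C1 = 3.53 mM × 2840 mL ÷ 287 mM = 34.931 mL
mannitol: 158 mmol/L × 182.2 g/mol × 2.84 L ÷ 1000 = 81.757 g
monopotassium phosphate: 0.38% w/v = 3.8 g/L → 3.8 × 2.84 L = 10.792 g
zinc sulfate: dilute stock: 0.114 mM × 2840 mL ÷ 6.9 mM = 46.922 mL

magnesium chloride 34.931 mL; mannitol 81.757 g; monopotassium phosphate 10.792 g; zinc sulfate 46.922 mL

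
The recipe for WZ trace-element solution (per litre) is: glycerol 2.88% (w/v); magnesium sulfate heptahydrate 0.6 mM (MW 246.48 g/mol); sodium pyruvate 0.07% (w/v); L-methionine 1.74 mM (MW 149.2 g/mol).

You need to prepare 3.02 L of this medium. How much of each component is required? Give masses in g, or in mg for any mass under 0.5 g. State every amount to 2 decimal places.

Working volume: 3.02 L.
glycerol: 2.88% w/v = 28.8 g/L → 28.8 × 3.02 L = 86.98 g
magnesium sulfate heptahydrate: 0.6 mmol/L × 246.48 mg/mmol × 3.02 L = 446.62 mg
sodium pyruvate: 0.07% w/v = 0.7 g/L → 0.7 × 3.02 L = 2.11 g
L-methionine: 1.74 mmol/L × 149.2 g/mol × 3.02 L ÷ 1000 = 0.78 g

glycerol 86.98 g; magnesium sulfate heptahydrate 446.62 mg; sodium pyruvate 2.11 g; L-methionine 0.78 g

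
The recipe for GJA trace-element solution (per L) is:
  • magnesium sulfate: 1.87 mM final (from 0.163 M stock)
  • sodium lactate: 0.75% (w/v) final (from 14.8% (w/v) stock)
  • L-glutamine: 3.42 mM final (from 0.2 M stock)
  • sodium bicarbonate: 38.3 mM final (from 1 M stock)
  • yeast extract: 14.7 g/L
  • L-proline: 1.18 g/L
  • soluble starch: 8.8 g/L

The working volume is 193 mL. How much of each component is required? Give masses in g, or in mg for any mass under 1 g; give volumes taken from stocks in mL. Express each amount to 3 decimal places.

magnesium sulfate 2.214 mL; sodium lactate 9.780 mL; L-glutamine 3.300 mL; sodium bicarbonate 7.392 mL; yeast extract 2.837 g; L-proline 227.740 mg; soluble starch 1.698 g

Target volume = 193 mL = 0.193 L.
magnesium sulfate: V = C2·V2/C1 = 1.87 mM × 193 mL ÷ 163 mM = 2.214 mL
sodium lactate: V = C2·V2/C1 = 0.75% ÷ 14.8% × 193 mL = 9.780 mL
L-glutamine: C1V1 = C2V2 → 3.42 mM × 193 mL ÷ 200 mM = 3.300 mL
sodium bicarbonate: dilute stock: 38.3 mM × 193 mL ÷ 1000 mM = 7.392 mL
yeast extract: 14.7 g/L × 0.193 L = 2.837 g
L-proline: 1.18 g/L × 0.193 L = 0.22774 g = 227.740 mg
soluble starch: 8.8 g/L × 0.193 L = 1.698 g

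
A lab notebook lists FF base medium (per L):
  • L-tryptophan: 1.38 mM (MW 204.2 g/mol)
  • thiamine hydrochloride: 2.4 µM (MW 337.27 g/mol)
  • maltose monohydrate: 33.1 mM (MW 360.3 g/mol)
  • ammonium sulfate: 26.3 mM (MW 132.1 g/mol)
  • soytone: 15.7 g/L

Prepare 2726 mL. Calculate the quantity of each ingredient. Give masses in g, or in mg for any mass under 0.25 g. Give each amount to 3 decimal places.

L-tryptophan 0.768 g; thiamine hydrochloride 2.207 mg; maltose monohydrate 32.510 g; ammonium sulfate 9.471 g; soytone 42.798 g

Working volume: 2726 mL = 2.726 L.
L-tryptophan: 1.38 mmol/L × 204.2 g/mol × 2.726 L ÷ 1000 = 0.768 g
thiamine hydrochloride: 2.4 µmol/L × 337.27 g/mol × 2.726 L ÷ 1000 = 2.207 mg
maltose monohydrate: 33.1 mmol/L × 360.3 g/mol × 2.726 L ÷ 1000 = 32.510 g
ammonium sulfate: 26.3 mmol/L × 132.1 g/mol × 2.726 L ÷ 1000 = 9.471 g
soytone: 15.7 g/L × 2.726 L = 42.798 g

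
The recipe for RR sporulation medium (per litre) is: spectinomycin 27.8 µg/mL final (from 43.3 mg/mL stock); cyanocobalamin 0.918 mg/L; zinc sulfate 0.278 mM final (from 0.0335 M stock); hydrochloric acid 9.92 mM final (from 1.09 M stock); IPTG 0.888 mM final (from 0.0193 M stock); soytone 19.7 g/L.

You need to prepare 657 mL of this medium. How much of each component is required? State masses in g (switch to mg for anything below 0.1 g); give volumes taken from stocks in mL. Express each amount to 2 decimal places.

Target volume = 657 mL = 0.657 L.
spectinomycin: dilute stock: 27.8 µg/mL × 657 mL ÷ 43300 µg/mL = 0.42 mL
cyanocobalamin: 0.918 mg/L × 0.657 L = 0.60 mg
zinc sulfate: V = C2·V2/C1 = 0.278 mM × 657 mL ÷ 33.5 mM = 5.45 mL
hydrochloric acid: dilute stock: 9.92 mM × 657 mL ÷ 1090 mM = 5.98 mL
IPTG: dilute stock: 0.888 mM × 657 mL ÷ 19.3 mM = 30.23 mL
soytone: 19.7 g/L × 0.657 L = 12.94 g

spectinomycin 0.42 mL; cyanocobalamin 0.60 mg; zinc sulfate 5.45 mL; hydrochloric acid 5.98 mL; IPTG 30.23 mL; soytone 12.94 g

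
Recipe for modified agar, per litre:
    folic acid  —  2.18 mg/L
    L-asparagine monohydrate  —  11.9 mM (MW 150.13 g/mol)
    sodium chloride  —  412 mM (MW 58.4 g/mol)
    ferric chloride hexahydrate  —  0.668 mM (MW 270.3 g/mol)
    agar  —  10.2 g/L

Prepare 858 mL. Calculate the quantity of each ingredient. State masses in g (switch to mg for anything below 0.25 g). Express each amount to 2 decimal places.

Working volume: 858 mL = 0.858 L.
folic acid: 2.18 mg/L × 0.858 L = 1.87 mg
L-asparagine monohydrate: 11.9 mmol/L × 150.13 g/mol × 0.858 L ÷ 1000 = 1.53 g
sodium chloride: 412 mmol/L × 58.4 g/mol × 0.858 L ÷ 1000 = 20.64 g
ferric chloride hexahydrate: 0.668 mmol/L × 270.3 mg/mmol × 0.858 L = 154.92 mg
agar: 10.2 g/L × 0.858 L = 8.75 g

folic acid 1.87 mg; L-asparagine monohydrate 1.53 g; sodium chloride 20.64 g; ferric chloride hexahydrate 154.92 mg; agar 8.75 g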